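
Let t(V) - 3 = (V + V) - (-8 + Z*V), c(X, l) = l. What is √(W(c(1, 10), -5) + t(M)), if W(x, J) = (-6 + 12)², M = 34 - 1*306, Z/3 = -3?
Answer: I*√2945 ≈ 54.268*I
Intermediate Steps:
Z = -9 (Z = 3*(-3) = -9)
M = -272 (M = 34 - 306 = -272)
t(V) = 11 + 11*V (t(V) = 3 + ((V + V) - (-8 - 9*V)) = 3 + (2*V + (8 + 9*V)) = 3 + (8 + 11*V) = 11 + 11*V)
W(x, J) = 36 (W(x, J) = 6² = 36)
√(W(c(1, 10), -5) + t(M)) = √(36 + (11 + 11*(-272))) = √(36 + (11 - 2992)) = √(36 - 2981) = √(-2945) = I*√2945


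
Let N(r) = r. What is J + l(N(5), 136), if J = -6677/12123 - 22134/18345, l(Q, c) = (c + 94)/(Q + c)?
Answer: -439382953/3484210815 ≈ -0.12611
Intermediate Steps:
l(Q, c) = (94 + c)/(Q + c)
J = -130273349/74132145 (J = -6677*1/12123 - 22134*1/18345 = -6677/12123 - 7378/6115 = -130273349/74132145 ≈ -1.7573)
J + l(N(5), 136) = -130273349/74132145 + (94 + 136)/(5 + 136) = -130273349/74132145 + 230/141 = -439382953/3484210815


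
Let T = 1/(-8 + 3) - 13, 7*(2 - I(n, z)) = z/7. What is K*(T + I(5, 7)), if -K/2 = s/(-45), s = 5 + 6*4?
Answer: -23026/1575 ≈ -14.620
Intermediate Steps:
s = 29 (s = 5 + 24 = 29)
K = 58/45 (K = -58/(-45) = -58*(-1)/45 = -2*(-29/45) = 58/45 ≈ 1.2889)
I(n, z) = 2 - z/49 (I(n, z) = 2 - z/(7*7) = 2 - z/49)
T = -66/5 (T = 1/(-5) - 13 = -⅕ - 13 = -66/5 ≈ -13.200)
K*(T + I(5, 7)) = 58*(-66/5 + (2 - 1/49*7))/45 = 58*(-66/5 + (2 - ⅐))/45 = 58*(-66/5 + 13/7)/45 = (58/45)*(-397/35) = -23026/1575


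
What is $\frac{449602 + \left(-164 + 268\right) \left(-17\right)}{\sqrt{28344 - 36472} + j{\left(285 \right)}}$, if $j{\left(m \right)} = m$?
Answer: $\frac{127632690}{89353} - \frac{3582672 i \sqrt{127}}{89353} \approx 1428.4 - 451.86 i$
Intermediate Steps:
$\frac{449602 + \left(-164 + 268\right) \left(-17\right)}{\sqrt{28344 - 36472} + j{\left(285 \right)}} = \frac{449602 + \left(-164 + 268\right) \left(-17\right)}{\sqrt{28344 - 36472} + 285} = \frac{449602 + 104 \left(-17\right)}{\sqrt{-8128} + 285} = \frac{449602 - 1768}{8 i \sqrt{127} + 285} = \frac{447834}{285 + 8 i \sqrt{127}}$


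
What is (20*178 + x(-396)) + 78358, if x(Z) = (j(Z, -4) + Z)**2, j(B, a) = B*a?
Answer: 1493262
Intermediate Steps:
x(Z) = 9*Z**2 (x(Z) = (Z*(-4) + Z)**2 = (-4*Z + Z)**2 = (-3*Z)**2 = 9*Z**2)
(20*178 + x(-396)) + 78358 = (20*178 + 9*(-396)**2) + 78358 = (3560 + 9*156816) + 78358 = (3560 + 1411344) + 78358 = 1414904 + 78358 = 1493262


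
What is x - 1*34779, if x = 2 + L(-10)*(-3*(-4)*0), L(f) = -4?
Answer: -34777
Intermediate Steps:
x = 2 (x = 2 - 4*(-3*(-4))*0 = 2 - 48*0 = 2 - 4*0 = 2 + 0 = 2)
x - 1*34779 = 2 - 1*34779 = 2 - 34779 = -34777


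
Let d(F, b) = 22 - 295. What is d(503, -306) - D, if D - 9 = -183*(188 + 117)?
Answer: 55533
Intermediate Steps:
d(F, b) = -273
D = -55806 (D = 9 - 183*(188 + 117) = 9 - 183*305 = 9 - 55815 = -55806)
d(503, -306) - D = -273 - 1*(-55806) = -273 + 55806 = 55533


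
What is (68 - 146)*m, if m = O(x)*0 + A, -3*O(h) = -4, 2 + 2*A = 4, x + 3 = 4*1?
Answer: -78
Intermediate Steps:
x = 1 (x = -3 + 4*1 = -3 + 4 = 1)
A = 1 (A = -1 + (½)*4 = -1 + 2 = 1)
O(h) = 4/3 (O(h) = -⅓*(-4) = 4/3)
m = 1 (m = (4/3)*0 + 1 = 0 + 1 = 1)
(68 - 146)*m = (68 - 146)*1 = -78*1 = -78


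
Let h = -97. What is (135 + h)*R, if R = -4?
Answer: -152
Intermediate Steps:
(135 + h)*R = (135 - 97)*(-4) = 38*(-4) = -152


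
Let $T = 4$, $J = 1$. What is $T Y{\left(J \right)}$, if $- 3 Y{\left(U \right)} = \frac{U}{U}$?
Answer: $- \frac{4}{3} \approx -1.3333$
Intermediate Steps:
$Y{\left(U \right)} = - \frac{1}{3}$ ($Y{\left(U \right)} = - \frac{U \frac{1}{U}}{3} = \left(- \frac{1}{3}\right) 1 = - \frac{1}{3}$)
$T Y{\left(J \right)} = 4 \left(- \frac{1}{3}\right) = - \frac{4}{3}$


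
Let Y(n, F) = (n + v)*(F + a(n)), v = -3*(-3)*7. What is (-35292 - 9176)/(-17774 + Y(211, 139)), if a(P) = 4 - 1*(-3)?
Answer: -22234/11115 ≈ -2.0004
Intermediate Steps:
v = 63 (v = 9*7 = 63)
a(P) = 7 (a(P) = 4 + 3 = 7)
Y(n, F) = (7 + F)*(63 + n) (Y(n, F) = (n + 63)*(F + 7) = (63 + n)*(7 + F) = (7 + F)*(63 + n))
(-35292 - 9176)/(-17774 + Y(211, 139)) = (-35292 - 9176)/(-17774 + (441 + 7*211 + 63*139 + 139*211)) = -44468/(-17774 + (441 + 1477 + 8757 + 29329)) = -44468/(-17774 + 40004) = -44468/22230 = -44468*1/22230 = -22234/11115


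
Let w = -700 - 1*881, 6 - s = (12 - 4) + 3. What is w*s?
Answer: 7905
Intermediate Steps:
s = -5 (s = 6 - ((12 - 4) + 3) = 6 - (8 + 3) = 6 - 1*11 = 6 - 11 = -5)
w = -1581 (w = -700 - 881 = -1581)
w*s = -1581*(-5) = 7905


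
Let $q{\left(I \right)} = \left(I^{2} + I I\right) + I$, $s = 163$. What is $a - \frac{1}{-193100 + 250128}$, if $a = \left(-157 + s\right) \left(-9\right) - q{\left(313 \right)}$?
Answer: $- \frac{11194881541}{57028} \approx -1.9631 \cdot 10^{5}$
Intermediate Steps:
$q{\left(I \right)} = I + 2 I^{2}$ ($q{\left(I \right)} = \left(I^{2} + I^{2}\right) + I = 2 I^{2} + I = I + 2 I^{2}$)
$a = -196305$ ($a = \left(-157 + 163\right) \left(-9\right) - 313 \left(1 + 2 \cdot 313\right) = 6 \left(-9\right) - 313 \left(1 + 626\right) = -54 - 313 \cdot 627 = -54 - 196251 = -196305$)
$a - \frac{1}{-193100 + 250128} = -196305 - \frac{1}{-193100 + 250128} = -196305 - \frac{1}{57028} = - \frac{11194881541}{57028}$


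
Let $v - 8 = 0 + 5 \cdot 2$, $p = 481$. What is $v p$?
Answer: $8658$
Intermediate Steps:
$v = 18$ ($v = 8 + \left(0 + 5 \cdot 2\right) = 8 + \left(0 + 10\right) = 8 + 10 = 18$)
$v p = 18 \cdot 481 = 8658$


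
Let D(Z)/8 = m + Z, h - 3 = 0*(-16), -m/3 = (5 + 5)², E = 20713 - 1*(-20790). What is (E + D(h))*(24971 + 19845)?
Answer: 1753515632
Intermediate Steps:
E = 41503 (E = 20713 + 20790 = 41503)
m = -300 (m = -3*(5 + 5)² = -3*10² = -3*100 = -300)
h = 3 (h = 3 + 0*(-16) = 3 + 0 = 3)
D(Z) = -2400 + 8*Z (D(Z) = 8*(-300 + Z) = -2400 + 8*Z)
(E + D(h))*(24971 + 19845) = (41503 + (-2400 + 8*3))*(24971 + 19845) = (41503 + (-2400 + 24))*44816 = (41503 - 2376)*44816 = 39127*44816 = 1753515632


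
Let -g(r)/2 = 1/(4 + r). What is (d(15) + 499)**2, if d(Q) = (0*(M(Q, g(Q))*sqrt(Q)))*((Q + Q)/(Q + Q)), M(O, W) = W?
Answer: 249001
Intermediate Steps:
g(r) = -2/(4 + r)
d(Q) = 0 (d(Q) = (0*((-2/(4 + Q))*sqrt(Q)))*((Q + Q)/(Q + Q)) = (0*(-2*sqrt(Q)/(4 + Q)))*((2*Q)/((2*Q))) = 0*((2*Q)*(1/(2*Q))) = 0*1 = 0)
(d(15) + 499)**2 = (0 + 499)**2 = 499**2 = 249001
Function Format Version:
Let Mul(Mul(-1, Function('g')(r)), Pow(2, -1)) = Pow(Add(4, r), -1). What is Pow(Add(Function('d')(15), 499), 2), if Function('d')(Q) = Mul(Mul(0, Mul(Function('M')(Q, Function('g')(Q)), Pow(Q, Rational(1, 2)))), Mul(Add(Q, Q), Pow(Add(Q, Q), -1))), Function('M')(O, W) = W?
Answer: 249001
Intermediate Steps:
Function('g')(r) = Mul(-2, Pow(Add(4, r), -1))
Function('d')(Q) = 0 (Function('d')(Q) = Mul(Mul(0, Mul(Mul(-2, Pow(Add(4, Q), -1)), Pow(Q, Rational(1, 2)))), Mul(Add(Q, Q), Pow(Add(Q, Q), -1))) = Mul(Mul(0, Mul(-2, Pow(Q, Rational(1, 2)), Pow(Add(4, Q), -1))), Mul(Mul(2, Q), Pow(Mul(2, Q), -1))) = Mul(0, Mul(Mul(2, Q), Mul(Rational(1, 2), Pow(Q, -1)))) = Mul(0, 1) = 0)
Pow(Add(Function('d')(15), 499), 2) = Pow(Add(0, 499), 2) = Pow(499, 2) = 249001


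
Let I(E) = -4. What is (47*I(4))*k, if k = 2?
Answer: -376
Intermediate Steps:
(47*I(4))*k = (47*(-4))*2 = -188*2 = -376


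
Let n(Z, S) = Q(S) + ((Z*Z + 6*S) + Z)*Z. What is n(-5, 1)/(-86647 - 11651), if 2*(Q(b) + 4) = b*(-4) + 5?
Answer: 89/65532 ≈ 0.0013581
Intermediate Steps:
Q(b) = -3/2 - 2*b (Q(b) = -4 + (b*(-4) + 5)/2 = -4 + (-4*b + 5)/2 = -4 + (5 - 4*b)/2 = -4 + (5/2 - 2*b) = -3/2 - 2*b)
n(Z, S) = -3/2 - 2*S + Z*(Z + Z² + 6*S) (n(Z, S) = (-3/2 - 2*S) + ((Z*Z + 6*S) + Z)*Z = (-3/2 - 2*S) + ((Z² + 6*S) + Z)*Z = (-3/2 - 2*S) + (Z + Z² + 6*S)*Z = (-3/2 - 2*S) + Z*(Z + Z² + 6*S) = -3/2 - 2*S + Z*(Z + Z² + 6*S))
n(-5, 1)/(-86647 - 11651) = (-3/2 + (-5)² + (-5)³ - 2*1 + 6*1*(-5))/(-86647 - 11651) = (-3/2 + 25 - 125 - 2 - 30)/(-98298) = -267/2*(-1/98298) = 89/65532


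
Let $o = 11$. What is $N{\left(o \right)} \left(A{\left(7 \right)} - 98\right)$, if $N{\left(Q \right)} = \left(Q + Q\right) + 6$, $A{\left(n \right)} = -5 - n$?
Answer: $-3080$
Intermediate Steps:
$N{\left(Q \right)} = 6 + 2 Q$ ($N{\left(Q \right)} = 2 Q + 6 = 6 + 2 Q$)
$N{\left(o \right)} \left(A{\left(7 \right)} - 98\right) = \left(6 + 2 \cdot 11\right) \left(\left(-5 - 7\right) - 98\right) = \left(6 + 22\right) \left(\left(-5 - 7\right) - 98\right) = 28 \left(-12 - 98\right) = 28 \left(-110\right) = -3080$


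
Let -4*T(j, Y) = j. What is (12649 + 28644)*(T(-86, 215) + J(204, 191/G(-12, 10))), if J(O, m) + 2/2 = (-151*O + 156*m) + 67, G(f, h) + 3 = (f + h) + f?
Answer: -2681501837/2 ≈ -1.3408e+9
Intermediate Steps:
T(j, Y) = -j/4
G(f, h) = -3 + h + 2*f (G(f, h) = -3 + ((f + h) + f) = -3 + (h + 2*f) = -3 + h + 2*f)
J(O, m) = 66 - 151*O + 156*m (J(O, m) = -1 + ((-151*O + 156*m) + 67) = -1 + (67 - 151*O + 156*m) = 66 - 151*O + 156*m)
(12649 + 28644)*(T(-86, 215) + J(204, 191/G(-12, 10))) = (12649 + 28644)*(-¼*(-86) + (66 - 151*204 + 156*(191/(-3 + 10 + 2*(-12))))) = 41293*(43/2 + (66 - 30804 + 156*(191/(-3 + 10 - 24)))) = 41293*(43/2 + (66 - 30804 + 156*(191/(-17)))) = 41293*(43/2 + (66 - 30804 + 156*(191*(-1/17)))) = 41293*(43/2 + (66 - 30804 + 156*(-191/17))) = 41293*(43/2 + (66 - 30804 - 29796/17)) = 41293*(43/2 - 552342/17) = 41293*(-1103953/34) = -2681501837/2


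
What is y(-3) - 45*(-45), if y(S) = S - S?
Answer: 2025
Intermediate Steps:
y(S) = 0
y(-3) - 45*(-45) = 0 - 45*(-45) = 0 + 2025 = 2025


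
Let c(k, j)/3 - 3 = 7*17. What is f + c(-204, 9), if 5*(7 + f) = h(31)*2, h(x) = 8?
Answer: 1811/5 ≈ 362.20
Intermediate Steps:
c(k, j) = 366 (c(k, j) = 9 + 3*(7*17) = 9 + 3*119 = 9 + 357 = 366)
f = -19/5 (f = -7 + (8*2)/5 = -7 + (1/5)*16 = -7 + 16/5 = -19/5 ≈ -3.8000)
f + c(-204, 9) = -19/5 + 366 = 1811/5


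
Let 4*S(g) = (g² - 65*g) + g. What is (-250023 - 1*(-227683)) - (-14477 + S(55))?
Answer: -30957/4 ≈ -7739.3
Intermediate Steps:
S(g) = -16*g + g²/4 (S(g) = ((g² - 65*g) + g)/4 = (g² - 64*g)/4 = -16*g + g²/4)
(-250023 - 1*(-227683)) - (-14477 + S(55)) = (-250023 - 1*(-227683)) - (-14477 + (¼)*55*(-64 + 55)) = (-250023 + 227683) - (-14477 + (¼)*55*(-9)) = -22340 - (-14477 - 495/4) = -22340 - 1*(-58403/4) = -22340 + 58403/4 = -30957/4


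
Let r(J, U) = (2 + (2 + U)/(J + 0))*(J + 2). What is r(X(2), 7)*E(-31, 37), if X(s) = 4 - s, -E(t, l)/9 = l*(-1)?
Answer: 8658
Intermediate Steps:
E(t, l) = 9*l (E(t, l) = -9*l*(-1) = -(-9)*l = 9*l)
r(J, U) = (2 + J)*(2 + (2 + U)/J) (r(J, U) = (2 + (2 + U)/J)*(2 + J) = (2 + J)*(2 + (2 + U)/J))
r(X(2), 7)*E(-31, 37) = ((4 + 2*7 + (4 - 1*2)*(6 + 7 + 2*(4 - 1*2)))/(4 - 1*2))*(9*37) = ((4 + 14 + (4 - 2)*(6 + 7 + 2*(4 - 2)))/(4 - 2))*333 = ((4 + 14 + 2*(6 + 7 + 2*2))/2)*333 = ((4 + 14 + 2*(6 + 7 + 4))/2)*333 = ((4 + 14 + 2*17)/2)*333 = ((4 + 14 + 34)/2)*333 = ((½)*52)*333 = 26*333 = 8658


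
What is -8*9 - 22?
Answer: -94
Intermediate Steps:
-8*9 - 22 = -72 - 22 = -94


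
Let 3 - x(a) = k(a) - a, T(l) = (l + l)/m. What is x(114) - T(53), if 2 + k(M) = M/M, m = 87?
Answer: 10160/87 ≈ 116.78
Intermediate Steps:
k(M) = -1 (k(M) = -2 + M/M = -2 + 1 = -1)
T(l) = 2*l/87 (T(l) = (l + l)/87 = (2*l)*(1/87) = 2*l/87)
x(a) = 4 + a (x(a) = 3 - (-1 - a) = 3 + (1 + a) = 4 + a)
x(114) - T(53) = (4 + 114) - 2*53/87 = 118 - 1*106/87 = 118 - 106/87 = 10160/87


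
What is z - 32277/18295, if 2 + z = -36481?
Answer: -667488762/18295 ≈ -36485.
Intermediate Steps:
z = -36483 (z = -2 - 36481 = -36483)
z - 32277/18295 = -36483 - 32277/18295 = -667488762/18295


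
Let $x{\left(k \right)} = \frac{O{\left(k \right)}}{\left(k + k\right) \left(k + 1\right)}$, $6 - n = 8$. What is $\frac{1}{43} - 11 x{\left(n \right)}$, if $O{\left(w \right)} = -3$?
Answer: $\frac{1423}{172} \approx 8.2733$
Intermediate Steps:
$n = -2$ ($n = 6 - 8 = -2$)
$x{\left(k \right)} = - \frac{3}{2 k \left(1 + k\right)}$ ($x{\left(k \right)} = - \frac{3}{\left(k + k\right) \left(k + 1\right)} = - \frac{3}{2 k \left(1 + k\right)}$)
$\frac{1}{43} - 11 x{\left(n \right)} = \frac{1}{43} - 11 \left(- \frac{3}{2 \left(-2\right) \left(1 - 2\right)}\right) = \frac{1}{43} - 11 \left(\left(- \frac{3}{2}\right) \left(- \frac{1}{2}\right) \frac{1}{-1}\right) = \frac{1}{43} - 11 \left(\left(- \frac{3}{2}\right) \left(- \frac{1}{2}\right) \left(-1\right)\right) = \frac{1}{43} - - \frac{33}{4} = \frac{1}{43} + \frac{33}{4} = \frac{1423}{172}$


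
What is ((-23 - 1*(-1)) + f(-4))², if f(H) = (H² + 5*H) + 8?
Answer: 324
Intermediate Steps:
f(H) = 8 + H² + 5*H
((-23 - 1*(-1)) + f(-4))² = ((-23 - 1*(-1)) + (8 + (-4)² + 5*(-4)))² = ((-23 + 1) + (8 + 16 - 20))² = (-22 + 4)² = (-18)² = 324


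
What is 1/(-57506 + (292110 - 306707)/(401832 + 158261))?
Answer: -560093/32208722655 ≈ -1.7389e-5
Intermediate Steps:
1/(-57506 + (292110 - 306707)/(401832 + 158261)) = 1/(-57506 - 14597/560093) = 1/(-32208722655/560093) = -560093/32208722655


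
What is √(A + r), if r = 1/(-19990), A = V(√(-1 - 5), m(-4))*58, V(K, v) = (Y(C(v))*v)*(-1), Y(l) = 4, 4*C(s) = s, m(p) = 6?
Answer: I*√556243359190/19990 ≈ 37.31*I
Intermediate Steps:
C(s) = s/4
V(K, v) = -4*v (V(K, v) = (4*v)*(-1) = -4*v)
A = -1392 (A = -4*6*58 = -24*58 = -1392)
r = -1/19990 ≈ -5.0025e-5
√(A + r) = √(-1392 - 1/19990) = √(-27826081/19990) = I*√556243359190/19990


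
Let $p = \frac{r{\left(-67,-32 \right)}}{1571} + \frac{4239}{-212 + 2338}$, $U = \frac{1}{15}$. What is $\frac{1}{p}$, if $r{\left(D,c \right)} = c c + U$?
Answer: $\frac{50099190}{132549521} \approx 0.37797$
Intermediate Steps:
$U = \frac{1}{15} \approx 0.066667$
$r{\left(D,c \right)} = \frac{1}{15} + c^{2}$ ($r{\left(D,c \right)} = c c + \frac{1}{15} = c^{2} + \frac{1}{15} = \frac{1}{15} + c^{2}$)
$p = \frac{132549521}{50099190}$ ($p = \frac{\frac{1}{15} + \left(-32\right)^{2}}{1571} + \frac{4239}{-212 + 2338} = \left(\frac{1}{15} + 1024\right) \frac{1}{1571} + \frac{4239}{2126} = \frac{15361}{15} \cdot \frac{1}{1571} + 4239 \cdot \frac{1}{2126} = \frac{15361}{23565} + \frac{4239}{2126} = \frac{132549521}{50099190} \approx 2.6457$)
$\frac{1}{p} = \frac{1}{\frac{132549521}{50099190}} = \frac{50099190}{132549521}$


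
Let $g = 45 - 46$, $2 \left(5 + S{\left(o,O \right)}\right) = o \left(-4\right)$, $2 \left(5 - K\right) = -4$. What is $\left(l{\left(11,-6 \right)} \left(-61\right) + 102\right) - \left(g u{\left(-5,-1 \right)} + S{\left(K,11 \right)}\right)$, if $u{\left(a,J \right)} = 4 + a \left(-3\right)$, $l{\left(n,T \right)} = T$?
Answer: $506$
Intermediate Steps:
$K = 7$ ($K = 5 - -2 = 5 + 2 = 7$)
$S{\left(o,O \right)} = -5 - 2 o$ ($S{\left(o,O \right)} = -5 + \frac{o \left(-4\right)}{2} = -5 + \frac{\left(-4\right) o}{2} = -5 - 2 o$)
$u{\left(a,J \right)} = 4 - 3 a$
$g = -1$
$\left(l{\left(11,-6 \right)} \left(-61\right) + 102\right) - \left(g u{\left(-5,-1 \right)} + S{\left(K,11 \right)}\right) = \left(\left(-6\right) \left(-61\right) + 102\right) - \left(- (4 - -15) - 19\right) = \left(366 + 102\right) - \left(- (4 + 15) - 19\right) = 468 - \left(\left(-1\right) 19 - 19\right) = 468 - \left(-19 - 19\right) = 468 - -38 = 468 + 38 = 506$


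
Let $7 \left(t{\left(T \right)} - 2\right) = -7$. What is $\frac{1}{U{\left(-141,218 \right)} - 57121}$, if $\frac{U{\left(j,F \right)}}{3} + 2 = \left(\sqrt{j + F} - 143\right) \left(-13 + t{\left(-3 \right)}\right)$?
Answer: $- \frac{51979}{2701716649} + \frac{36 \sqrt{77}}{2701716649} \approx -1.9122 \cdot 10^{-5}$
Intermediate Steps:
$t{\left(T \right)} = 1$ ($t{\left(T \right)} = 2 + \frac{1}{7} \left(-7\right) = 2 - 1 = 1$)
$U{\left(j,F \right)} = 5142 - 36 \sqrt{F + j}$ ($U{\left(j,F \right)} = -6 + 3 \left(\sqrt{j + F} - 143\right) \left(-13 + 1\right) = -6 + 3 \left(\sqrt{F + j} - 143\right) \left(-12\right) = -6 + 3 \left(-143 + \sqrt{F + j}\right) \left(-12\right) = -6 + 3 \left(1716 - 12 \sqrt{F + j}\right) = -6 - \left(-5148 + 36 \sqrt{F + j}\right) = 5142 - 36 \sqrt{F + j}$)
$\frac{1}{U{\left(-141,218 \right)} - 57121} = \frac{1}{\left(5142 - 36 \sqrt{218 - 141}\right) - 57121} = \frac{1}{\left(5142 - 36 \sqrt{77}\right) - 57121} = \frac{1}{-51979 - 36 \sqrt{77}}$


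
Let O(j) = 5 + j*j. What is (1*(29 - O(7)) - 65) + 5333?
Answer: 5243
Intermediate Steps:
O(j) = 5 + j²
(1*(29 - O(7)) - 65) + 5333 = (1*(29 - (5 + 7²)) - 65) + 5333 = (1*(29 - (5 + 49)) - 65) + 5333 = (1*(29 - 1*54) - 65) + 5333 = (1*(29 - 54) - 65) + 5333 = (1*(-25) - 65) + 5333 = (-25 - 65) + 5333 = -90 + 5333 = 5243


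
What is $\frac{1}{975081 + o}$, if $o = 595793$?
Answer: $\frac{1}{1570874} \approx 6.3659 \cdot 10^{-7}$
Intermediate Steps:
$\frac{1}{975081 + o} = \frac{1}{975081 + 595793} = \frac{1}{1570874}$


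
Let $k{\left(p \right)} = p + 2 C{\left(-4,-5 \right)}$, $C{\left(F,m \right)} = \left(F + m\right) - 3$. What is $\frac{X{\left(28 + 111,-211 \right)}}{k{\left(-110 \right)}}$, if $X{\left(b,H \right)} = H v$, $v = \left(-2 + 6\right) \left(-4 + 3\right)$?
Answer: $- \frac{422}{67} \approx -6.2985$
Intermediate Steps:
$v = -4$ ($v = 4 \left(-1\right) = -4$)
$C{\left(F,m \right)} = -3 + F + m$
$k{\left(p \right)} = -24 + p$ ($k{\left(p \right)} = p + 2 \left(-3 - 4 - 5\right) = p + 2 \left(-12\right) = p - 24 = -24 + p$)
$X{\left(b,H \right)} = - 4 H$ ($X{\left(b,H \right)} = H \left(-4\right) = - 4 H$)
$\frac{X{\left(28 + 111,-211 \right)}}{k{\left(-110 \right)}} = \frac{\left(-4\right) \left(-211\right)}{-24 - 110} = \frac{844}{-134} = 844 \left(- \frac{1}{134}\right) = - \frac{422}{67}$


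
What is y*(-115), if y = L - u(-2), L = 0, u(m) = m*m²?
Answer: -920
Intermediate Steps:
u(m) = m³
y = 8 (y = 0 - 1*(-2)³ = 0 - 1*(-8) = 0 + 8 = 8)
y*(-115) = 8*(-115) = -920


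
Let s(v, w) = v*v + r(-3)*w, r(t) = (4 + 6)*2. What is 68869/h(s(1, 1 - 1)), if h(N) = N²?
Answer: 68869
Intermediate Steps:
r(t) = 20 (r(t) = 10*2 = 20)
s(v, w) = v² + 20*w (s(v, w) = v*v + 20*w = v² + 20*w)
68869/h(s(1, 1 - 1)) = 68869/((1² + 20*(1 - 1))²) = 68869/((1 + 20*0)²) = 68869/((1 + 0)²) = 68869/(1²) = 68869/1 = 68869*1 = 68869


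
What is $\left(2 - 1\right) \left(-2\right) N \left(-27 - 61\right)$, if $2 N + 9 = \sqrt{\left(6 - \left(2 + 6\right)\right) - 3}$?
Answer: $-792 + 88 i \sqrt{5} \approx -792.0 + 196.77 i$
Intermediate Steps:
$N = - \frac{9}{2} + \frac{i \sqrt{5}}{2}$ ($N = - \frac{9}{2} + \frac{\sqrt{\left(6 - \left(2 + 6\right)\right) - 3}}{2} = - \frac{9}{2} + \frac{\sqrt{\left(6 - 8\right) - 3}}{2} = - \frac{9}{2} + \frac{\sqrt{-2 - 3}}{2} = - \frac{9}{2} + \frac{\sqrt{-5}}{2} = - \frac{9}{2} + \frac{i \sqrt{5}}{2} \approx -4.5 + 1.118 i$)
$\left(2 - 1\right) \left(-2\right) N \left(-27 - 61\right) = \left(2 - 1\right) \left(-2\right) \left(- \frac{9}{2} + \frac{i \sqrt{5}}{2}\right) \left(-27 - 61\right) = \left(2 - 1\right) \left(-2\right) \left(- \frac{9}{2} + \frac{i \sqrt{5}}{2}\right) \left(-88\right) = 1 \left(-2\right) \left(- \frac{9}{2} + \frac{i \sqrt{5}}{2}\right) \left(-88\right) = - 2 \left(- \frac{9}{2} + \frac{i \sqrt{5}}{2}\right) \left(-88\right) = \left(9 - i \sqrt{5}\right) \left(-88\right) = -792 + 88 i \sqrt{5}$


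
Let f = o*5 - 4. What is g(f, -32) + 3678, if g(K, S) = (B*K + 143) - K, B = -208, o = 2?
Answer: 2567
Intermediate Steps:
f = 6 (f = 2*5 - 4 = 10 - 4 = 6)
g(K, S) = 143 - 209*K (g(K, S) = (-208*K + 143) - K = (143 - 208*K) - K = 143 - 209*K)
g(f, -32) + 3678 = (143 - 209*6) + 3678 = (143 - 1254) + 3678 = -1111 + 3678 = 2567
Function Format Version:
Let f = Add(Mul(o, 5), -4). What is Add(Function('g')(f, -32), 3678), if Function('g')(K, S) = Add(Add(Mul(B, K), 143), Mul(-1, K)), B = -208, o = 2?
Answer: 2567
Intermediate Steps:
f = 6 (f = Add(Mul(2, 5), -4) = Add(10, -4) = 6)
Function('g')(K, S) = Add(143, Mul(-209, K)) (Function('g')(K, S) = Add(Add(Mul(-208, K), 143), Mul(-1, K)) = Add(Add(143, Mul(-208, K)), Mul(-1, K)) = Add(143, Mul(-209, K)))
Add(Function('g')(f, -32), 3678) = Add(Add(143, Mul(-209, 6)), 3678) = Add(Add(143, -1254), 3678) = Add(-1111, 3678) = 2567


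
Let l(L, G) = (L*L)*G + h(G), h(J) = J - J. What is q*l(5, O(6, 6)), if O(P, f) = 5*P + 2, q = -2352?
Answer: -1881600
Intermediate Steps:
O(P, f) = 2 + 5*P
h(J) = 0
l(L, G) = G*L² (l(L, G) = (L*L)*G + 0 = L²*G + 0 = G*L² + 0 = G*L²)
q*l(5, O(6, 6)) = -2352*(2 + 5*6)*5² = -2352*(2 + 30)*25 = -75264*25 = -2352*800 = -1881600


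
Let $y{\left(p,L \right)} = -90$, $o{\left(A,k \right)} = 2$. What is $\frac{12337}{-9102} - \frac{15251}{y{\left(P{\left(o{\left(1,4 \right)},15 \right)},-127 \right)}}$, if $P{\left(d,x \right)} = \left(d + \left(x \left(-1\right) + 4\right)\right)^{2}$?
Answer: $\frac{11475356}{68265} \approx 168.1$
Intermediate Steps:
$P{\left(d,x \right)} = \left(4 + d - x\right)^{2}$ ($P{\left(d,x \right)} = \left(d - \left(-4 + x\right)\right)^{2} = \left(4 + d - x\right)^{2}$)
$\frac{12337}{-9102} - \frac{15251}{y{\left(P{\left(o{\left(1,4 \right)},15 \right)},-127 \right)}} = \frac{12337}{-9102} - \frac{15251}{-90} = 12337 \left(- \frac{1}{9102}\right) - - \frac{15251}{90} = - \frac{12337}{9102} + \frac{15251}{90} = \frac{11475356}{68265}$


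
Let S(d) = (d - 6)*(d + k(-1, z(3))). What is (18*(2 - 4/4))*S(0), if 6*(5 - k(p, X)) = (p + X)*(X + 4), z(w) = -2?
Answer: -648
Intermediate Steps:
k(p, X) = 5 - (4 + X)*(X + p)/6 (k(p, X) = 5 - (p + X)*(X + 4)/6 = 5 - (X + p)*(4 + X)/6 = 5 - (4 + X)*(X + p)/6)
S(d) = (-6 + d)*(6 + d) (S(d) = (d - 6)*(d + (5 - ⅔*(-2) - ⅔*(-1) - ⅙*(-2)² - ⅙*(-2)*(-1))) = (-6 + d)*(d + (5 + 4/3 + ⅔ - ⅙*4 - ⅓)) = (-6 + d)*(d + (5 + 4/3 + ⅔ - ⅔ - ⅓)) = (-6 + d)*(d + 6) = (-6 + d)*(6 + d))
(18*(2 - 4/4))*S(0) = (18*(2 - 4/4))*(-36 + 0²) = (18*(2 - 4*¼))*(-36 + 0) = (18*(2 - 1))*(-36) = (18*1)*(-36) = 18*(-36) = -648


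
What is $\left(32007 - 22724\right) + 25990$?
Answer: $35273$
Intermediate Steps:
$\left(32007 - 22724\right) + 25990 = 9283 + 25990 = 35273$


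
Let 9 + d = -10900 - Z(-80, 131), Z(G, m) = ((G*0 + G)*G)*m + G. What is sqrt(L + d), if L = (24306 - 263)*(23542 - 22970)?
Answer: sqrt(12903367) ≈ 3592.1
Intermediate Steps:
Z(G, m) = G + m*G**2 (Z(G, m) = ((0 + G)*G)*m + G = (G*G)*m + G = G**2*m + G = m*G**2 + G = G + m*G**2)
d = -849229 (d = -9 + (-10900 - (-80)*(1 - 80*131)) = -9 + (-10900 - (-80)*(1 - 10480)) = -9 + (-10900 - (-80)*(-10479)) = -9 + (-10900 - 1*838320) = -9 + (-10900 - 838320) = -9 - 849220 = -849229)
L = 13752596 (L = 24043*572 = 13752596)
sqrt(L + d) = sqrt(13752596 - 849229) = sqrt(12903367)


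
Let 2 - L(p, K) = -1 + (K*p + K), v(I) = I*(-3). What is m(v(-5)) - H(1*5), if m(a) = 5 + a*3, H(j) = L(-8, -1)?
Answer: 54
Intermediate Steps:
v(I) = -3*I
L(p, K) = 3 - K - K*p (L(p, K) = 2 - (-1 + (K*p + K)) = 2 - (-1 + (K + K*p)) = 2 - (-1 + K + K*p) = 2 + (1 - K - K*p) = 3 - K - K*p)
H(j) = -4 (H(j) = 3 - 1*(-1) - 1*(-1)*(-8) = 3 + 1 - 8 = -4)
m(a) = 5 + 3*a
m(v(-5)) - H(1*5) = (5 + 3*(-3*(-5))) - 1*(-4) = (5 + 3*15) + 4 = (5 + 45) + 4 = 50 + 4 = 54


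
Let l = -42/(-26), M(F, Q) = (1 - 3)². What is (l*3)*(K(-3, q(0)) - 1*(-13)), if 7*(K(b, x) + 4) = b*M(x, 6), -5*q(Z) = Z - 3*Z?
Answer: 459/13 ≈ 35.308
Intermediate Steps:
M(F, Q) = 4 (M(F, Q) = (-2)² = 4)
q(Z) = 2*Z/5 (q(Z) = -(Z - 3*Z)/5 = -(-2)*Z/5 = 2*Z/5)
K(b, x) = -4 + 4*b/7 (K(b, x) = -4 + (b*4)/7 = -4 + (4*b)/7 = -4 + 4*b/7)
l = 21/13 (l = -42*(-1/26) = 21/13 ≈ 1.6154)
(l*3)*(K(-3, q(0)) - 1*(-13)) = ((21/13)*3)*((-4 + (4/7)*(-3)) - 1*(-13)) = 63*((-4 - 12/7) + 13)/13 = 63*(-40/7 + 13)/13 = (63/13)*(51/7) = 459/13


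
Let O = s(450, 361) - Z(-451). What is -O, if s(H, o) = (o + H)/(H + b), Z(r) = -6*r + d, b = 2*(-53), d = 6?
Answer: 932117/344 ≈ 2709.6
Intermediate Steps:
b = -106
Z(r) = 6 - 6*r (Z(r) = -6*r + 6 = 6 - 6*r)
s(H, o) = (H + o)/(-106 + H) (s(H, o) = (o + H)/(H - 106) = (H + o)/(-106 + H))
O = -932117/344 (O = (450 + 361)/(-106 + 450) - (6 - 6*(-451)) = 811/344 - (6 + 2706) = (1/344)*811 - 1*2712 = 811/344 - 2712 = -932117/344 ≈ -2709.6)
-O = -1*(-932117/344) = 932117/344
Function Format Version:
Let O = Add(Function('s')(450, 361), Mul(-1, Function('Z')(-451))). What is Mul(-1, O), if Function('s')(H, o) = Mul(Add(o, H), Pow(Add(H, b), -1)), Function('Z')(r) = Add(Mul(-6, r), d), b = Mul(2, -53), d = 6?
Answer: Rational(932117, 344) ≈ 2709.6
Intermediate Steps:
b = -106
Function('Z')(r) = Add(6, Mul(-6, r)) (Function('Z')(r) = Add(Mul(-6, r), 6) = Add(6, Mul(-6, r)))
Function('s')(H, o) = Mul(Pow(Add(-106, H), -1), Add(H, o)) (Function('s')(H, o) = Mul(Add(o, H), Pow(Add(H, -106), -1)) = Mul(Add(H, o), Pow(Add(-106, H), -1)) = Mul(Pow(Add(-106, H), -1), Add(H, o)))
O = Rational(-932117, 344) (O = Add(Mul(Pow(Add(-106, 450), -1), Add(450, 361)), Mul(-1, Add(6, Mul(-6, -451)))) = Add(Mul(Pow(344, -1), 811), Mul(-1, Add(6, 2706))) = Add(Mul(Rational(1, 344), 811), Mul(-1, 2712)) = Add(Rational(811, 344), -2712) = Rational(-932117, 344) ≈ -2709.6)
Mul(-1, O) = Mul(-1, Rational(-932117, 344)) = Rational(932117, 344)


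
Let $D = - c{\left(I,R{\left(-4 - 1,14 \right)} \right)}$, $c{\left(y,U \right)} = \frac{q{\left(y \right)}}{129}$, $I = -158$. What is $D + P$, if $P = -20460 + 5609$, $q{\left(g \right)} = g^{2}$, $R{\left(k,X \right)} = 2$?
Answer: $- \frac{1940743}{129} \approx -15045.0$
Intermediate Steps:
$c{\left(y,U \right)} = \frac{y^{2}}{129}$
$P = -14851$
$D = - \frac{24964}{129}$ ($D = - \frac{\left(-158\right)^{2}}{129} = - \frac{24964}{129} \approx -193.52$)
$D + P = - \frac{24964}{129} - 14851 = - \frac{1940743}{129}$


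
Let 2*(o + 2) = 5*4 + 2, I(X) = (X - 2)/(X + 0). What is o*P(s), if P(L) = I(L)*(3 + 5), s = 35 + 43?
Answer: 912/13 ≈ 70.154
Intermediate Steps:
I(X) = (-2 + X)/X
s = 78
P(L) = 8*(-2 + L)/L (P(L) = ((-2 + L)/L)*(3 + 5) = ((-2 + L)/L)*8 = 8*(-2 + L)/L)
o = 9 (o = -2 + (5*4 + 2)/2 = -2 + (20 + 2)/2 = -2 + (½)*22 = -2 + 11 = 9)
o*P(s) = 9*(8 - 16/78) = 9*(8 - 16*1/78) = 9*(8 - 8/39) = 9*(304/39) = 912/13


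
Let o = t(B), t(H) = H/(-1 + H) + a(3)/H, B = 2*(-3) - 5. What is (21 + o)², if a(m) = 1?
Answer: 8300161/17424 ≈ 476.36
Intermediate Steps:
B = -11 (B = -6 - 5 = -11)
t(H) = 1/H + H/(-1 + H) (t(H) = H/(-1 + H) + 1/H = 1/H + H/(-1 + H))
o = 109/132 (o = (-1 - 11 + (-11)²)/((-11)*(-1 - 11)) = -1/11*(-1 - 11 + 121)/(-12) = -1/11*(-1/12)*109 = 109/132 ≈ 0.82576)
(21 + o)² = (21 + 109/132)² = (2881/132)² = 8300161/17424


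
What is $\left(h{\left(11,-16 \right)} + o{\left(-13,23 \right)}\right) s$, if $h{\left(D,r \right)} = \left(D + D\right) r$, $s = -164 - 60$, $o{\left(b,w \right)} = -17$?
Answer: $82656$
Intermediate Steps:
$s = -224$ ($s = -164 - 60 = -224$)
$h{\left(D,r \right)} = 2 D r$
$\left(h{\left(11,-16 \right)} + o{\left(-13,23 \right)}\right) s = \left(2 \cdot 11 \left(-16\right) - 17\right) \left(-224\right) = \left(-352 - 17\right) \left(-224\right) = \left(-369\right) \left(-224\right) = 82656$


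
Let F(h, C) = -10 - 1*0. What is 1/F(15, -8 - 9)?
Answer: -1/10 ≈ -0.10000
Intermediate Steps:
F(h, C) = -10 (F(h, C) = -10 + 0 = -10)
1/F(15, -8 - 9) = 1/(-10) = -1/10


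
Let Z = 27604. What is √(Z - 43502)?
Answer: I*√15898 ≈ 126.09*I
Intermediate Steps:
√(Z - 43502) = √(27604 - 43502) = √(-15898) = I*√15898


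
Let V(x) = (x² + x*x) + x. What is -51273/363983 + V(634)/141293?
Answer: 285596550729/51428250019 ≈ 5.5533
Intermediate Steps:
V(x) = x + 2*x² (V(x) = (x² + x²) + x = 2*x² + x = x + 2*x²)
-51273/363983 + V(634)/141293 = -51273/363983 + (634*(1 + 2*634))/141293 = -51273*1/363983 + (634*(1 + 1268))*(1/141293) = -51273/363983 + (634*1269)*(1/141293) = -51273/363983 + 804546*(1/141293) = -51273/363983 + 804546/141293 = 285596550729/51428250019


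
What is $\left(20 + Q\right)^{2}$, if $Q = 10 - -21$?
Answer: $2601$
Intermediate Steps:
$Q = 31$ ($Q = 10 + 21 = 31$)
$\left(20 + Q\right)^{2} = \left(20 + 31\right)^{2} = 51^{2} = 2601$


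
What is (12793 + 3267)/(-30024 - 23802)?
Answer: -8030/26913 ≈ -0.29837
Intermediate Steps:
(12793 + 3267)/(-30024 - 23802) = 16060/(-53826) = 16060*(-1/53826) = -8030/26913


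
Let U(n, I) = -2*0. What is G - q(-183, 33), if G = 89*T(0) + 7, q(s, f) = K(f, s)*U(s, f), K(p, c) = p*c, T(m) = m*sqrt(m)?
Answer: 7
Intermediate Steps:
T(m) = m**(3/2)
U(n, I) = 0
K(p, c) = c*p
q(s, f) = 0 (q(s, f) = (s*f)*0 = (f*s)*0 = 0)
G = 7 (G = 89*0**(3/2) + 7 = 89*0 + 7 = 0 + 7 = 7)
G - q(-183, 33) = 7 - 1*0 = 7 + 0 = 7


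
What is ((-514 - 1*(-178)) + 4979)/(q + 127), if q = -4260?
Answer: -4643/4133 ≈ -1.1234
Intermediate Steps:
((-514 - 1*(-178)) + 4979)/(q + 127) = ((-514 - 1*(-178)) + 4979)/(-4260 + 127) = ((-514 + 178) + 4979)/(-4133) = (-336 + 4979)*(-1/4133) = 4643*(-1/4133) = -4643/4133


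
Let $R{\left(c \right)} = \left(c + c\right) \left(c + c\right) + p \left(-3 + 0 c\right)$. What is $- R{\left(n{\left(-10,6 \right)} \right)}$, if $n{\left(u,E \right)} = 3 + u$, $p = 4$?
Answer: $-184$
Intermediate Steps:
$R{\left(c \right)} = -12 + 4 c^{2}$ ($R{\left(c \right)} = \left(c + c\right) \left(c + c\right) + 4 \left(-3 + 0 c\right) = 2 c 2 c + 4 \left(-3 + 0\right) = 4 c^{2} + 4 \left(-3\right) = 4 c^{2} - 12 = -12 + 4 c^{2}$)
$- R{\left(n{\left(-10,6 \right)} \right)} = - (-12 + 4 \left(3 - 10\right)^{2}) = - (-12 + 4 \left(-7\right)^{2}) = - (-12 + 4 \cdot 49) = - (-12 + 196) = \left(-1\right) 184 = -184$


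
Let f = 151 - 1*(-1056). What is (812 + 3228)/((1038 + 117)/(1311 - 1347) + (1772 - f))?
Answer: 9696/1279 ≈ 7.5809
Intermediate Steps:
f = 1207 (f = 151 + 1056 = 1207)
(812 + 3228)/((1038 + 117)/(1311 - 1347) + (1772 - f)) = (812 + 3228)/((1038 + 117)/(1311 - 1347) + (1772 - 1*1207)) = 4040/(1155/(-36) + (1772 - 1207)) = 4040/(1155*(-1/36) + 565) = 4040/(-385/12 + 565) = 4040/(6395/12) = 4040*(12/6395) = 9696/1279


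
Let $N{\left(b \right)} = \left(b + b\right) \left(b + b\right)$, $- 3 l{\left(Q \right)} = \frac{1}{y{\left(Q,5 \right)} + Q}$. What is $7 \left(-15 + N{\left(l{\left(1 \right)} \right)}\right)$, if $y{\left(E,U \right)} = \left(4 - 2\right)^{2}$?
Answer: $- \frac{23597}{225} \approx -104.88$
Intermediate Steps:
$y{\left(E,U \right)} = 4$ ($y{\left(E,U \right)} = 2^{2} = 4$)
$l{\left(Q \right)} = - \frac{1}{3 \left(4 + Q\right)}$
$N{\left(b \right)} = 4 b^{2}$ ($N{\left(b \right)} = 2 b 2 b = 4 b^{2}$)
$7 \left(-15 + N{\left(l{\left(1 \right)} \right)}\right) = 7 \left(-15 + 4 \left(- \frac{1}{12 + 3 \cdot 1}\right)^{2}\right) = 7 \left(-15 + 4 \left(- \frac{1}{12 + 3}\right)^{2}\right) = 7 \left(-15 + 4 \left(- \frac{1}{15}\right)^{2}\right) = 7 \left(-15 + 4 \cdot \frac{1}{225}\right) = 7 \left(-15 + \frac{4}{225}\right) = 7 \left(- \frac{3371}{225}\right) = - \frac{23597}{225}$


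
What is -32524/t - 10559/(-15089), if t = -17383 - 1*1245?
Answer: 171861922/70269473 ≈ 2.4458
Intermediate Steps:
t = -18628 (t = -17383 - 1245 = -18628)
-32524/t - 10559/(-15089) = -32524/(-18628) - 10559/(-15089) = -32524*(-1/18628) - 10559*(-1/15089) = 8131/4657 + 10559/15089 = 171861922/70269473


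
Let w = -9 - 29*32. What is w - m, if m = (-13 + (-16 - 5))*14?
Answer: -461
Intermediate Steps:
w = -937 (w = -9 - 928 = -937)
m = -476 (m = (-13 - 21)*14 = -34*14 = -476)
w - m = -937 - 1*(-476) = -937 + 476 = -461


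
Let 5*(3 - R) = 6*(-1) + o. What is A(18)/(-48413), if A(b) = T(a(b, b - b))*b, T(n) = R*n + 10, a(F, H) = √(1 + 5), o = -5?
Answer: -180/48413 - 468*√6/242065 ≈ -0.0084538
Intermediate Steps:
R = 26/5 (R = 3 - (6*(-1) - 5)/5 = 3 - (-6 - 5)/5 = 3 - ⅕*(-11) = 3 + 11/5 = 26/5 ≈ 5.2000)
a(F, H) = √6
T(n) = 10 + 26*n/5 (T(n) = 26*n/5 + 10 = 10 + 26*n/5)
A(b) = b*(10 + 26*√6/5) (A(b) = (10 + 26*√6/5)*b = b*(10 + 26*√6/5))
A(18)/(-48413) = ((⅖)*18*(25 + 13*√6))/(-48413) = (180 + 468*√6/5)*(-1/48413) = -180/48413 - 468*√6/242065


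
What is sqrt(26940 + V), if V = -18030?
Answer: 9*sqrt(110) ≈ 94.393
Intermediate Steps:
sqrt(26940 + V) = sqrt(26940 - 18030) = sqrt(8910) = 9*sqrt(110)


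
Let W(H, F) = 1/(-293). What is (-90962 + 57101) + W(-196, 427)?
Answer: -9921274/293 ≈ -33861.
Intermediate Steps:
W(H, F) = -1/293
(-90962 + 57101) + W(-196, 427) = (-90962 + 57101) - 1/293 = -33861 - 1/293 = -9921274/293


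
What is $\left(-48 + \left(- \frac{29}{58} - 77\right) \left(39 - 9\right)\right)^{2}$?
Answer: $5631129$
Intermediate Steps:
$\left(-48 + \left(- \frac{29}{58} - 77\right) \left(39 - 9\right)\right)^{2} = \left(-48 + \left(\left(-29\right) \frac{1}{58} - 77\right) 30\right)^{2} = \left(-48 + \left(- \frac{1}{2} - 77\right) 30\right)^{2} = \left(-48 - 2325\right)^{2} = \left(-2373\right)^{2} = 5631129$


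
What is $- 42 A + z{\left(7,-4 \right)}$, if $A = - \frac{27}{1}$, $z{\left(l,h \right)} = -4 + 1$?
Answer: $1131$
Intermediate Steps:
$z{\left(l,h \right)} = -3$
$A = -27$ ($A = \left(-27\right) 1 = -27$)
$- 42 A + z{\left(7,-4 \right)} = \left(-42\right) \left(-27\right) - 3 = 1134 - 3 = 1131$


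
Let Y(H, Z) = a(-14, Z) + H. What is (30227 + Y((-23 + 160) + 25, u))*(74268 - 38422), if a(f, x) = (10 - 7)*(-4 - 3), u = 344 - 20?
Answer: 1088571328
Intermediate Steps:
u = 324
a(f, x) = -21 (a(f, x) = 3*(-7) = -21)
Y(H, Z) = -21 + H
(30227 + Y((-23 + 160) + 25, u))*(74268 - 38422) = (30227 + (-21 + ((-23 + 160) + 25)))*(74268 - 38422) = (30227 + (-21 + (137 + 25)))*35846 = (30227 + (-21 + 162))*35846 = (30227 + 141)*35846 = 30368*35846 = 1088571328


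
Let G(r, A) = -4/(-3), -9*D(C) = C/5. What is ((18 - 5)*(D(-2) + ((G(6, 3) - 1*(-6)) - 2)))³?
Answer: 31136956136/91125 ≈ 3.4170e+5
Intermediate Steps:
D(C) = -C/45 (D(C) = -C/(9*5) = -C/45)
G(r, A) = 4/3 (G(r, A) = -4*(-⅓) = 4/3)
((18 - 5)*(D(-2) + ((G(6, 3) - 1*(-6)) - 2)))³ = ((18 - 5)*(-1/45*(-2) + ((4/3 - 1*(-6)) - 2)))³ = (13*(2/45 + ((4/3 + 6) - 2)))³ = (13*(2/45 + (22/3 - 2)))³ = (13*(2/45 + 16/3))³ = (13*(242/45))³ = (3146/45)³ = 31136956136/91125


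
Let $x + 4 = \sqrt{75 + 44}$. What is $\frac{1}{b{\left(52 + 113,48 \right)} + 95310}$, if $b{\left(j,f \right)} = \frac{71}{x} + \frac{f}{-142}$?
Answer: $\frac{7069771466}{673837017798845} - \frac{357911 \sqrt{119}}{4716859124591915} \approx 1.0491 \cdot 10^{-5}$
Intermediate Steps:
$x = -4 + \sqrt{119}$ ($x = -4 + \sqrt{75 + 44} = -4 + \sqrt{119} \approx 6.9087$)
$b{\left(j,f \right)} = \frac{71}{-4 + \sqrt{119}} - \frac{f}{142}$ ($b{\left(j,f \right)} = \frac{71}{-4 + \sqrt{119}} + \frac{f}{-142} = \frac{71}{-4 + \sqrt{119}} + f \left(- \frac{1}{142}\right) = \frac{71}{-4 + \sqrt{119}} - \frac{f}{142}$)
$\frac{1}{b{\left(52 + 113,48 \right)} + 95310} = \frac{1}{\left(\frac{284}{103} - \frac{24}{71} + \frac{71 \sqrt{119}}{103}\right) + 95310} = \frac{1}{\left(\frac{17692}{7313} + \frac{71 \sqrt{119}}{103}\right) + 95310} = \frac{1}{\frac{697019722}{7313} + \frac{71 \sqrt{119}}{103}}$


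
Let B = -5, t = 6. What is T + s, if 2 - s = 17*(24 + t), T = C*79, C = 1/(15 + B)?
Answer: -5001/10 ≈ -500.10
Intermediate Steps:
C = ⅒ (C = 1/(15 - 5) = 1/10 = ⅒ ≈ 0.10000)
T = 79/10 (T = (⅒)*79 = 79/10 ≈ 7.9000)
s = -508 (s = 2 - 17*(24 + 6) = 2 - 17*30 = 2 - 1*510 = 2 - 510 = -508)
T + s = 79/10 - 508 = -5001/10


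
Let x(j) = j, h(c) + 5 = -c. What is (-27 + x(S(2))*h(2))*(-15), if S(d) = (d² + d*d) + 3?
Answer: 1560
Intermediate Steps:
h(c) = -5 - c
S(d) = 3 + 2*d² (S(d) = (d² + d²) + 3 = 2*d² + 3 = 3 + 2*d²)
(-27 + x(S(2))*h(2))*(-15) = (-27 + (3 + 2*2²)*(-5 - 1*2))*(-15) = (-27 + (3 + 2*4)*(-5 - 2))*(-15) = (-27 + (3 + 8)*(-7))*(-15) = (-27 + 11*(-7))*(-15) = (-27 - 77)*(-15) = -104*(-15) = 1560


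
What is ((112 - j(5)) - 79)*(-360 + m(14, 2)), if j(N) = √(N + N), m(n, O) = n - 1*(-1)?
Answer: -11385 + 345*√10 ≈ -10294.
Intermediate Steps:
m(n, O) = 1 + n (m(n, O) = n + 1 = 1 + n)
j(N) = √2*√N (j(N) = √(2*N) = √2*√N)
((112 - j(5)) - 79)*(-360 + m(14, 2)) = ((112 - √2*√5) - 79)*(-360 + (1 + 14)) = ((112 - √10) - 79)*(-360 + 15) = (33 - √10)*(-345) = -11385 + 345*√10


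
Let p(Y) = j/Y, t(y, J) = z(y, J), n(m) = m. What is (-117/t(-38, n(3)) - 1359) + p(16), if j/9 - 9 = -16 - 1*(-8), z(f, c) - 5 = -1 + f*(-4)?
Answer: -21747/16 ≈ -1359.2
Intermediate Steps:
z(f, c) = 4 - 4*f (z(f, c) = 5 + (-1 + f*(-4)) = 5 + (-1 - 4*f) = 4 - 4*f)
j = 9 (j = 81 + 9*(-16 - 1*(-8)) = 81 + 9*(-16 + 8) = 81 + 9*(-8) = 81 - 72 = 9)
t(y, J) = 4 - 4*y
p(Y) = 9/Y
(-117/t(-38, n(3)) - 1359) + p(16) = (-117/(4 - 4*(-38)) - 1359) + 9/16 = (-117/(4 + 152) - 1359) + 9*(1/16) = (-117/156 - 1359) + 9/16 = (-117*1/156 - 1359) + 9/16 = (-¾ - 1359) + 9/16 = -5439/4 + 9/16 = -21747/16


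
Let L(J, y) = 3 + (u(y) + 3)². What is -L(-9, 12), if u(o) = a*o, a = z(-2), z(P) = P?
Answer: -444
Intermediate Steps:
a = -2
u(o) = -2*o
L(J, y) = 3 + (3 - 2*y)² (L(J, y) = 3 + (-2*y + 3)² = 3 + (3 - 2*y)²)
-L(-9, 12) = -(3 + (-3 + 2*12)²) = -(3 + (-3 + 24)²) = -(3 + 21²) = -(3 + 441) = -1*444 = -444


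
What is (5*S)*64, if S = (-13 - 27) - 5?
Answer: -14400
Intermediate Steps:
S = -45 (S = -40 - 5 = -45)
(5*S)*64 = (5*(-45))*64 = -225*64 = -14400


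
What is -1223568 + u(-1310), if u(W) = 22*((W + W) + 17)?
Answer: -1280834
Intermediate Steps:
u(W) = 374 + 44*W (u(W) = 22*(2*W + 17) = 22*(17 + 2*W) = 374 + 44*W)
-1223568 + u(-1310) = -1223568 + (374 + 44*(-1310)) = -1223568 + (374 - 57640) = -1223568 - 57266 = -1280834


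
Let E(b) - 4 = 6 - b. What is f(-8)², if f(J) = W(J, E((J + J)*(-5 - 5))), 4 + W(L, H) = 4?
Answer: 0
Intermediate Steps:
E(b) = 10 - b (E(b) = 4 + (6 - b) = 10 - b)
W(L, H) = 0 (W(L, H) = -4 + 4 = 0)
f(J) = 0
f(-8)² = 0² = 0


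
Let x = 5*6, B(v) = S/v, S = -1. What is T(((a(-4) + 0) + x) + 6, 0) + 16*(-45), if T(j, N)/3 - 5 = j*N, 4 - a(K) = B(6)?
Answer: -705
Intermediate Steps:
B(v) = -1/v
a(K) = 25/6 (a(K) = 4 - (-1)/6 = 4 - 1*(-⅙) = 4 + ⅙ = 25/6)
x = 30
T(j, N) = 15 + 3*N*j (T(j, N) = 15 + 3*(j*N) = 15 + 3*(N*j) = 15 + 3*N*j)
T(((a(-4) + 0) + x) + 6, 0) + 16*(-45) = (15 + 3*0*(((25/6 + 0) + 30) + 6)) + 16*(-45) = (15 + 3*0*((25/6 + 30) + 6)) - 720 = (15 + 3*0*(205/6 + 6)) - 720 = (15 + 3*0*(241/6)) - 720 = (15 + 0) - 720 = 15 - 720 = -705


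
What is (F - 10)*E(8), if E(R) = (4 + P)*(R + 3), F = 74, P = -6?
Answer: -1408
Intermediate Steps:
E(R) = -6 - 2*R (E(R) = (4 - 6)*(R + 3) = -2*(3 + R) = -6 - 2*R)
(F - 10)*E(8) = (74 - 10)*(-6 - 2*8) = 64*(-6 - 16) = 64*(-22) = -1408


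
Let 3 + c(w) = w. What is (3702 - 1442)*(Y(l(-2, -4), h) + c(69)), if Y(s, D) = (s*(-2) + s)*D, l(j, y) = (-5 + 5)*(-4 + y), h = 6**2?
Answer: 149160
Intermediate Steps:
h = 36
l(j, y) = 0 (l(j, y) = 0*(-4 + y) = 0)
c(w) = -3 + w
Y(s, D) = -D*s (Y(s, D) = (-2*s + s)*D = (-s)*D = -D*s)
(3702 - 1442)*(Y(l(-2, -4), h) + c(69)) = (3702 - 1442)*(-1*36*0 + (-3 + 69)) = 2260*(0 + 66) = 2260*66 = 149160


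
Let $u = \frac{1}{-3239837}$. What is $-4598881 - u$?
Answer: $- \frac{14899624822396}{3239837} \approx -4.5989 \cdot 10^{6}$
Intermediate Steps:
$u = - \frac{1}{3239837} \approx -3.0866 \cdot 10^{-7}$
$-4598881 - u = -4598881 - - \frac{1}{3239837} = -4598881 + \frac{1}{3239837} = - \frac{14899624822396}{3239837}$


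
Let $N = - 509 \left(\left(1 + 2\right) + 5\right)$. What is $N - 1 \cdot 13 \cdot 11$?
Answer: $-4215$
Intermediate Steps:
$N = -4072$ ($N = - 509 \left(3 + 5\right) = \left(-509\right) 8 = -4072$)
$N - 1 \cdot 13 \cdot 11 = -4072 - 1 \cdot 13 \cdot 11 = -4072 - 13 \cdot 11 = -4072 - 143 = -4215$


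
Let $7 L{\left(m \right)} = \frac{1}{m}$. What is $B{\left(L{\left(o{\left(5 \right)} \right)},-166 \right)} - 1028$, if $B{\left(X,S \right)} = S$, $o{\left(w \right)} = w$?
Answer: $-1194$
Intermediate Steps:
$L{\left(m \right)} = \frac{1}{7 m}$
$B{\left(L{\left(o{\left(5 \right)} \right)},-166 \right)} - 1028 = -166 - 1028 = -1194$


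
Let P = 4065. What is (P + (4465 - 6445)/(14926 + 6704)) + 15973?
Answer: 14447332/721 ≈ 20038.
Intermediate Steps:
(P + (4465 - 6445)/(14926 + 6704)) + 15973 = (4065 + (4465 - 6445)/(14926 + 6704)) + 15973 = (4065 - 1980/21630) + 15973 = (4065 - 1980*1/21630) + 15973 = (4065 - 66/721) + 15973 = 2930799/721 + 15973 = 14447332/721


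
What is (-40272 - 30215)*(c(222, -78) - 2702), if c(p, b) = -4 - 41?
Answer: 193627789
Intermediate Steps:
c(p, b) = -45
(-40272 - 30215)*(c(222, -78) - 2702) = (-40272 - 30215)*(-45 - 2702) = -70487*(-2747) = 193627789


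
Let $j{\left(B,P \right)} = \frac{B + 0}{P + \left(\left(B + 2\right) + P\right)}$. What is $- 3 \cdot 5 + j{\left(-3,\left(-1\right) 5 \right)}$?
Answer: $- \frac{162}{11} \approx -14.727$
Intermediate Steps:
$j{\left(B,P \right)} = \frac{B}{2 + B + 2 P}$ ($j{\left(B,P \right)} = \frac{B}{P + \left(\left(2 + B\right) + P\right)} = \frac{B}{P + \left(2 + B + P\right)} = \frac{B}{2 + B + 2 P}$)
$- 3 \cdot 5 + j{\left(-3,\left(-1\right) 5 \right)} = - 3 \cdot 5 - \frac{3}{2 - 3 + 2 \left(\left(-1\right) 5\right)} = \left(-1\right) 15 - \frac{3}{2 - 3 + 2 \left(-5\right)} = -15 - \frac{3}{2 - 3 - 10} = -15 - \frac{3}{-11} = -15 - - \frac{3}{11} = -15 + \frac{3}{11} = - \frac{162}{11}$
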